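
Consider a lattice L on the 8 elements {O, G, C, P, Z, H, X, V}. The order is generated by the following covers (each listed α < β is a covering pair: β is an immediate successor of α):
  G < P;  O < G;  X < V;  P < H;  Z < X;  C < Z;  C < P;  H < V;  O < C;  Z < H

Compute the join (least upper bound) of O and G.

Common upper bounds of {O, G}: G, H, P, V.
The least among these is G.

G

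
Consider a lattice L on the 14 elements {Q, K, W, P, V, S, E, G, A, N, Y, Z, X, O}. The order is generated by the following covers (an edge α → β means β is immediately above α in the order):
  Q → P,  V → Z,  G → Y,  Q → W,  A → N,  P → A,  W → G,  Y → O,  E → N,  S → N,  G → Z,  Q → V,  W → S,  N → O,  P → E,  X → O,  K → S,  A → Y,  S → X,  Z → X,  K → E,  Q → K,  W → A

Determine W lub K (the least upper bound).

Common upper bounds of {W, K}: N, O, S, X.
The least among these is S.

S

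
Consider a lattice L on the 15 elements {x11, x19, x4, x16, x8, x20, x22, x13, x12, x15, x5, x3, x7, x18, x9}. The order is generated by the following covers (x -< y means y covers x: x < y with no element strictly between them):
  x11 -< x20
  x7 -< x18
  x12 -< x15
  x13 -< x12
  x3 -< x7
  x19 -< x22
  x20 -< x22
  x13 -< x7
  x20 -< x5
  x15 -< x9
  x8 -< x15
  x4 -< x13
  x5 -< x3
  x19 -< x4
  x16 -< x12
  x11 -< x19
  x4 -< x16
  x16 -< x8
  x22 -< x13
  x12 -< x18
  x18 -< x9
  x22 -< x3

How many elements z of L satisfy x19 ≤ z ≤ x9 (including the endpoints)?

12

The interval [x19, x9] = {x12, x13, x15, x16, x18, x19, x22, x3, x4, x7, x8, x9}, which has 12 elements.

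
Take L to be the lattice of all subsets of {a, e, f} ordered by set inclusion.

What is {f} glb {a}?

∅

Under ⊆, meet is intersection: {f} ∩ {a} = ∅.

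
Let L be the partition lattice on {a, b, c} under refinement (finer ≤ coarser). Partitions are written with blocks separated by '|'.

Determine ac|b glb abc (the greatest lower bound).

The meet (common refinement) of ac|b and abc intersects blocks pairwise, giving ac|b.

ac|b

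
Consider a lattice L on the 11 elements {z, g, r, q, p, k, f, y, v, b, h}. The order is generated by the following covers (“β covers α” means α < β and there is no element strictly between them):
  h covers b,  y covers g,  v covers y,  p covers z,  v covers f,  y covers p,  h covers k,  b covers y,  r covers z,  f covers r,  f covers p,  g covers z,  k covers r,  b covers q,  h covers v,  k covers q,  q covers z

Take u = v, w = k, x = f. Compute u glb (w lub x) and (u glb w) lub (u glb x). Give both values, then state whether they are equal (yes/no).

v; f; no

w lub x = h, so u glb (w lub x) = v glb h = v.
u glb w = r and u glb x = f, so (u glb w) lub (u glb x) = r lub f = f.
Equal: no.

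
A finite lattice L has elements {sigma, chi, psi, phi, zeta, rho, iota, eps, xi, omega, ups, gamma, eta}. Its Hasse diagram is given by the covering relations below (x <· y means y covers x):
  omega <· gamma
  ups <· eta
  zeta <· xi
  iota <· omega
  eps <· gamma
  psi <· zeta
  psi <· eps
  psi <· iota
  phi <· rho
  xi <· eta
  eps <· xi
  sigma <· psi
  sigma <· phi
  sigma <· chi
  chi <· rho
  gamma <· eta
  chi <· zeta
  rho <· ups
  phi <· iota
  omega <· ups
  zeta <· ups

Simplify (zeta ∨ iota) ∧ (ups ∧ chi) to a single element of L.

chi

zeta ∨ iota = ups
ups ∧ chi = chi
ups ∧ chi = chi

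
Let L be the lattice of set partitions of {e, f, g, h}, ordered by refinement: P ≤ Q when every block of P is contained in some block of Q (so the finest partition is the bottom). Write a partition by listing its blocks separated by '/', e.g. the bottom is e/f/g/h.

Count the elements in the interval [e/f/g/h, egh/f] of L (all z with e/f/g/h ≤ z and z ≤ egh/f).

The interval [e/f/g/h, egh/f] = {e/f/g/h, e/f/gh, eg/f/h, egh/f, eh/f/g}, which has 5 elements.

5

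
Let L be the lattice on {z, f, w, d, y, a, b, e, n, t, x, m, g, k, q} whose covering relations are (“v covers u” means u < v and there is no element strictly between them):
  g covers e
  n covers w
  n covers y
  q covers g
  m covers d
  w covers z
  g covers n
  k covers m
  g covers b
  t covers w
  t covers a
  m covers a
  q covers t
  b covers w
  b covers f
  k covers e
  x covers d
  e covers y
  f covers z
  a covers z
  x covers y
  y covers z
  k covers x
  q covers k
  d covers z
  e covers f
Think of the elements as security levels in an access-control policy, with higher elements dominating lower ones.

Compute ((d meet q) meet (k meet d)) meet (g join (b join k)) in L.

d

d ∧ q = d
k ∧ d = d
d ∧ d = d
b ∨ k = q
g ∨ q = q
d ∧ q = d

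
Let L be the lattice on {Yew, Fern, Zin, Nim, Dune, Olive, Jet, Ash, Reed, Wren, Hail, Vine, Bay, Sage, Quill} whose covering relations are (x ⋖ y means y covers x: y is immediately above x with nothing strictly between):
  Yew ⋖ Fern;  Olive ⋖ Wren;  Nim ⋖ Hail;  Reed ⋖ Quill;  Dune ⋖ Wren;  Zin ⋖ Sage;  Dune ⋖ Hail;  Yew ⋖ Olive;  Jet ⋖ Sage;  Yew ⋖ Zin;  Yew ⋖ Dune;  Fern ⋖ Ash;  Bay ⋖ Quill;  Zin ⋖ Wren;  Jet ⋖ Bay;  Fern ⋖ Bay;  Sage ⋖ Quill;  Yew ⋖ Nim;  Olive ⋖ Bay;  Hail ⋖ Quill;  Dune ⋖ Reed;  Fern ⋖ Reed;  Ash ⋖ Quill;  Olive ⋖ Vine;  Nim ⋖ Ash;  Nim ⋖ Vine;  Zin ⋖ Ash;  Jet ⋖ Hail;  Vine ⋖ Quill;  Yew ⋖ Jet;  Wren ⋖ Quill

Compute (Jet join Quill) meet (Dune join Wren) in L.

Wren

Jet ∨ Quill = Quill
Dune ∨ Wren = Wren
Quill ∧ Wren = Wren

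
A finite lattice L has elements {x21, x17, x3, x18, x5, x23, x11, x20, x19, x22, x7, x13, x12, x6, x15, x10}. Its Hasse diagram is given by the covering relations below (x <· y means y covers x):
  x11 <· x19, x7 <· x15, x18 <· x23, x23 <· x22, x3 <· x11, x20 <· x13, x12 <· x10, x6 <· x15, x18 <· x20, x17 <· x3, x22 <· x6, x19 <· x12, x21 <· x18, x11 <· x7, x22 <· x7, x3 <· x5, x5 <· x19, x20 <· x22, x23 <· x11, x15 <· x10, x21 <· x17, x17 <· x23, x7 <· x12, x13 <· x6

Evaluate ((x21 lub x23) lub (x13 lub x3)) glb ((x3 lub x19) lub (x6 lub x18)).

x15

x21 ∨ x23 = x23
x13 ∨ x3 = x15
x23 ∨ x15 = x15
x3 ∨ x19 = x19
x6 ∨ x18 = x6
x19 ∨ x6 = x10
x15 ∧ x10 = x15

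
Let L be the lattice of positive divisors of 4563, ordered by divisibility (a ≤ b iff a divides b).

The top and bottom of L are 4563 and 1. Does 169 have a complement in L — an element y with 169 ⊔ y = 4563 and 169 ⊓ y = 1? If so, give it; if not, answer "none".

Need y with 169 ∨ y = 4563 and 169 ∧ y = 1.
Checking each element gives: 27.

27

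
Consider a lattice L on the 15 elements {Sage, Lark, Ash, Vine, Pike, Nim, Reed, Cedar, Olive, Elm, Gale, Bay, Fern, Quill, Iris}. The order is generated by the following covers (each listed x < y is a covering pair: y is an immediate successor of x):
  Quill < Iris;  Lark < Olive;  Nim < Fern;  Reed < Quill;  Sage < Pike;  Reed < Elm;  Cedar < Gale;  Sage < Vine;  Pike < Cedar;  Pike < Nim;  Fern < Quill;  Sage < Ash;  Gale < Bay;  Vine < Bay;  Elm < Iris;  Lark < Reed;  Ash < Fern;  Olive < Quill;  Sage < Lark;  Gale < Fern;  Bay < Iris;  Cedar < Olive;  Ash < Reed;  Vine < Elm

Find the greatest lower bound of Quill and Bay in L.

Common lower bounds of {Quill, Bay}: Cedar, Gale, Pike, Sage.
The greatest among these is Gale.

Gale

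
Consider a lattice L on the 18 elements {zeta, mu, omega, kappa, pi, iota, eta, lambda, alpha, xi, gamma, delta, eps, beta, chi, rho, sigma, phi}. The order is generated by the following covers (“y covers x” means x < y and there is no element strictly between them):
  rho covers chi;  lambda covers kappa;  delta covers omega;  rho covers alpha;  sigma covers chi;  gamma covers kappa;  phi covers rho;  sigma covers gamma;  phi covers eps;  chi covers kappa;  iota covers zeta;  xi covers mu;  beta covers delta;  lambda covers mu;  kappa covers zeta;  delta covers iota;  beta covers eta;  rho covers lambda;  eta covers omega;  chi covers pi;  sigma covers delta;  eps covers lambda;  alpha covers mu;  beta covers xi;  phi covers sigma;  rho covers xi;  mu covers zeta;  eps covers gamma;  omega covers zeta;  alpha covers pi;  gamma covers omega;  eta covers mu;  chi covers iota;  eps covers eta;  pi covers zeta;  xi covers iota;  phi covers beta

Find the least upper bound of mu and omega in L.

eta

Common upper bounds of {mu, omega}: beta, eps, eta, phi.
The least among these is eta.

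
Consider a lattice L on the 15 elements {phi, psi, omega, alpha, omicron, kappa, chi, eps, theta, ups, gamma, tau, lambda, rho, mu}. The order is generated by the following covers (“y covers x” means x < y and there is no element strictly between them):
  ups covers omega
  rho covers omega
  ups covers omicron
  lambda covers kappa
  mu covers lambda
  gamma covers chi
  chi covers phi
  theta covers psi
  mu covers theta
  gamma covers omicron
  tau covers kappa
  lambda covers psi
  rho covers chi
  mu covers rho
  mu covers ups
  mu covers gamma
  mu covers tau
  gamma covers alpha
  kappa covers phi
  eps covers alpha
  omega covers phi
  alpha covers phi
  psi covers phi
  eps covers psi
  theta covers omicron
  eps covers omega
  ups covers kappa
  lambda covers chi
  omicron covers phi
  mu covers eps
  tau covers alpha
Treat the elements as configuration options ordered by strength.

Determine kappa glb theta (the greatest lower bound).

phi

Common lower bounds of {kappa, theta}: phi.
The greatest among these is phi.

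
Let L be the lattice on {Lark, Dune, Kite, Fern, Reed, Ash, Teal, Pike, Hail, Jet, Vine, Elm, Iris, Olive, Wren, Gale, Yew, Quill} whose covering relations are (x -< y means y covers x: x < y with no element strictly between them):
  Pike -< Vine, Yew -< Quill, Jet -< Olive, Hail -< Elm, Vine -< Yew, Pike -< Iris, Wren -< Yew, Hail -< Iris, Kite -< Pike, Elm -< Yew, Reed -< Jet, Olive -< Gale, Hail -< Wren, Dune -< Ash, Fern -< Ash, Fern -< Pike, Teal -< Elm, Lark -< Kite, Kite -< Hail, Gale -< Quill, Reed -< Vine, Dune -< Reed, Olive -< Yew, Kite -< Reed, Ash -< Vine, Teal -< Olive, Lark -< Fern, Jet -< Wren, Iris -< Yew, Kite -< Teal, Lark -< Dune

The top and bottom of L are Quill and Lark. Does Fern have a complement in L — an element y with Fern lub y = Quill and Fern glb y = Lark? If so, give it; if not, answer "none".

Gale

Need y with Fern ∨ y = Quill and Fern ∧ y = Lark.
Checking each element gives: Gale.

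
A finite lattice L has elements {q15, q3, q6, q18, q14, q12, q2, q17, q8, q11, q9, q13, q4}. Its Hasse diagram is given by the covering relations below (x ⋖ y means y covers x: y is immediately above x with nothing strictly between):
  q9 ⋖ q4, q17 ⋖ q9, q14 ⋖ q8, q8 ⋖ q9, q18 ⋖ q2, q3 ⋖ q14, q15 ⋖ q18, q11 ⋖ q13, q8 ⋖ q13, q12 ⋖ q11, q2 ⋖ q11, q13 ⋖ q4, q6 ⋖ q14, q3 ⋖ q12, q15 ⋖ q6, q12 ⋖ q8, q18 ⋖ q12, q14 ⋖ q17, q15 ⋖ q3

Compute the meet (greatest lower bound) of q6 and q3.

Common lower bounds of {q6, q3}: q15.
The greatest among these is q15.

q15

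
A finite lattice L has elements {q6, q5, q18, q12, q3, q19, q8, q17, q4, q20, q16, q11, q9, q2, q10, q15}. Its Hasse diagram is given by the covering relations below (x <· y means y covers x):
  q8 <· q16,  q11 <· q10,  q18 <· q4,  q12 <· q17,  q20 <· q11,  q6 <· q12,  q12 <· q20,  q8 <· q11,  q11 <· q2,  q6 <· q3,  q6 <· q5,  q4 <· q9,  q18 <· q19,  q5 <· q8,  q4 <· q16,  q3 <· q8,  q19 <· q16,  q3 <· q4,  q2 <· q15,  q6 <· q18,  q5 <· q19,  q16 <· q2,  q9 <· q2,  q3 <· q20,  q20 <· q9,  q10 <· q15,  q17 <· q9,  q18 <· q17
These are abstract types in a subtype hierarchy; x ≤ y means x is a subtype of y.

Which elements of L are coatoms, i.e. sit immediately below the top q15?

q10, q2

The coatoms are exactly the elements covered by q15: q10, q2.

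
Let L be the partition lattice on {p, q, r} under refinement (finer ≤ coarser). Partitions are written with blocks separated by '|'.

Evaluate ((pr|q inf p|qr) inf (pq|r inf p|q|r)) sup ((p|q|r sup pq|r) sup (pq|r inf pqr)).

pq|r

pr|q ∧ p|qr = p|q|r
pq|r ∧ p|q|r = p|q|r
p|q|r ∧ p|q|r = p|q|r
p|q|r ∨ pq|r = pq|r
pq|r ∧ pqr = pq|r
pq|r ∨ pq|r = pq|r
p|q|r ∨ pq|r = pq|r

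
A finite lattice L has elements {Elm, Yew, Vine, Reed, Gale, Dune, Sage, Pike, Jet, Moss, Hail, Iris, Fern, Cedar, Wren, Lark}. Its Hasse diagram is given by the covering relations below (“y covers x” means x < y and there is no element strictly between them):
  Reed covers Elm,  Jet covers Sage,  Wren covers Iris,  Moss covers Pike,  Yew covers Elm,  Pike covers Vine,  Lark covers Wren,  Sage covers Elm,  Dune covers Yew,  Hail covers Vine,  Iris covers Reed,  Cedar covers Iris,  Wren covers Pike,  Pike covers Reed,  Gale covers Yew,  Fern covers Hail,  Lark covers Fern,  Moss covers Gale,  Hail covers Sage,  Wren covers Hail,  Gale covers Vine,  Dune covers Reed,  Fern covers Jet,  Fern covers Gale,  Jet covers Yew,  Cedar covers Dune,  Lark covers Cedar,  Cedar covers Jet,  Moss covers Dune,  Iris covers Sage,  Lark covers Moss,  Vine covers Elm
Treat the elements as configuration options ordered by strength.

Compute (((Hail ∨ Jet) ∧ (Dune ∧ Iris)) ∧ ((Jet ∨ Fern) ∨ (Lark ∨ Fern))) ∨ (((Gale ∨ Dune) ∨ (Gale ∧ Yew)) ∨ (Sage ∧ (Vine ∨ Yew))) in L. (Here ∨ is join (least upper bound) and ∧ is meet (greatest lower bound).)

Hail ∨ Jet = Fern
Dune ∧ Iris = Reed
Fern ∧ Reed = Elm
Jet ∨ Fern = Fern
Lark ∨ Fern = Lark
Fern ∨ Lark = Lark
Elm ∧ Lark = Elm
Gale ∨ Dune = Moss
Gale ∧ Yew = Yew
Moss ∨ Yew = Moss
Vine ∨ Yew = Gale
Sage ∧ Gale = Elm
Moss ∨ Elm = Moss
Elm ∨ Moss = Moss

Moss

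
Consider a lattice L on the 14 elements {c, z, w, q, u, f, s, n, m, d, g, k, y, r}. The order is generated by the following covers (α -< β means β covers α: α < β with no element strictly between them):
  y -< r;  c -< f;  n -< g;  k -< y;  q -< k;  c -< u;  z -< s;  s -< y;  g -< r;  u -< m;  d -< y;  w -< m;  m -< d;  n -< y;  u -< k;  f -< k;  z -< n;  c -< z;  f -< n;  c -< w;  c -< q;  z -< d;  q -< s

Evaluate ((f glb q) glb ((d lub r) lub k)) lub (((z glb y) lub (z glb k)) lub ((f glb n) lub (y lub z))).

y

f ∧ q = c
d ∨ r = r
r ∨ k = r
c ∧ r = c
z ∧ y = z
z ∧ k = c
z ∨ c = z
f ∧ n = f
y ∨ z = y
f ∨ y = y
z ∨ y = y
c ∨ y = y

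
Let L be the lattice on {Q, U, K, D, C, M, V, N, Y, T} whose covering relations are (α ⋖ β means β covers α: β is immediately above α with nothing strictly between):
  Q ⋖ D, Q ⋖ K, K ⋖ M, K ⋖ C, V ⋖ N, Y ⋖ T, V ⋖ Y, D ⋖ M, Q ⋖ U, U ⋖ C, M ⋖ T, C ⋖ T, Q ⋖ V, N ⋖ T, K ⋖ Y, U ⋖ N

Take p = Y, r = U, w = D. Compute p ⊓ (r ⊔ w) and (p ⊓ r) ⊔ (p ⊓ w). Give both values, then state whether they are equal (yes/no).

Y; Q; no

r ⊔ w = T, so p ⊓ (r ⊔ w) = Y ⊓ T = Y.
p ⊓ r = Q and p ⊓ w = Q, so (p ⊓ r) ⊔ (p ⊓ w) = Q ⊔ Q = Q.
Equal: no.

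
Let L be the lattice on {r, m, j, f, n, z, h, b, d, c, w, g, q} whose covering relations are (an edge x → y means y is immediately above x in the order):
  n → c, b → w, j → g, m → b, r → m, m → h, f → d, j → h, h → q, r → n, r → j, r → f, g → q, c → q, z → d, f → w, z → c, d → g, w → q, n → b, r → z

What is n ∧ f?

Common lower bounds of {n, f}: r.
The greatest among these is r.

r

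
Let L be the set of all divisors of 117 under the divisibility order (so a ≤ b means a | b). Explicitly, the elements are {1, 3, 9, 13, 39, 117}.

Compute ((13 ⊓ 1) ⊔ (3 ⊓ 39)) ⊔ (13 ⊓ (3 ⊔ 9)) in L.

3

13 ∧ 1 = 1
3 ∧ 39 = 3
1 ∨ 3 = 3
3 ∨ 9 = 9
13 ∧ 9 = 1
3 ∨ 1 = 3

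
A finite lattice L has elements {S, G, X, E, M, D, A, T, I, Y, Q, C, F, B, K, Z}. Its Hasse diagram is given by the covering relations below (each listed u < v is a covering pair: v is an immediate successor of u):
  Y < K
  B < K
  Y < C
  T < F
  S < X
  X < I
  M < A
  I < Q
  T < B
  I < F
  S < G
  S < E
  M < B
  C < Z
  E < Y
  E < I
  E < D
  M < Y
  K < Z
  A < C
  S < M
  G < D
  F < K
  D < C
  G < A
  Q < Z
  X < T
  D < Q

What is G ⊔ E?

Common upper bounds of {G, E}: C, D, Q, Z.
The least among these is D.

D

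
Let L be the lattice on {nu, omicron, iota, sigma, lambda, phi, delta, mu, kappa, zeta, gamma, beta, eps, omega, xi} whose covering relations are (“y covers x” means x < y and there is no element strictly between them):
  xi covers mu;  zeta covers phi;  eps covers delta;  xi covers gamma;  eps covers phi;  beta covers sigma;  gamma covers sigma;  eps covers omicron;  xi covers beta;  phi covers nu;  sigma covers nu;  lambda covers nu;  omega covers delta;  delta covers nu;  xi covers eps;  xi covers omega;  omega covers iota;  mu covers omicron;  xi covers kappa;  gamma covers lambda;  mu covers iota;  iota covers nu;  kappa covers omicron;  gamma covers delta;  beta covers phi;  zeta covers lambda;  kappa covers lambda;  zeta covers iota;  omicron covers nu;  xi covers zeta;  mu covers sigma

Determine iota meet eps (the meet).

nu

Common lower bounds of {iota, eps}: nu.
The greatest among these is nu.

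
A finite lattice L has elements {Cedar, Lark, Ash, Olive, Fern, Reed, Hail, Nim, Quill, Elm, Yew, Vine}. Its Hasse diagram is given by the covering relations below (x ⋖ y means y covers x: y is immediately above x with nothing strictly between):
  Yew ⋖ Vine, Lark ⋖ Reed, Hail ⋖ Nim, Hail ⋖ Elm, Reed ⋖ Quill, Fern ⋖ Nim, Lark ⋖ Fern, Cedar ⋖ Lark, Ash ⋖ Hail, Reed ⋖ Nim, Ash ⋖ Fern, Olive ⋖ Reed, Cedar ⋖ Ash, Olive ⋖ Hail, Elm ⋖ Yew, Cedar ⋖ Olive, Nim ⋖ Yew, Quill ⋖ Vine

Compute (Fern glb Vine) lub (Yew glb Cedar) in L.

Fern

Fern ∧ Vine = Fern
Yew ∧ Cedar = Cedar
Fern ∨ Cedar = Fern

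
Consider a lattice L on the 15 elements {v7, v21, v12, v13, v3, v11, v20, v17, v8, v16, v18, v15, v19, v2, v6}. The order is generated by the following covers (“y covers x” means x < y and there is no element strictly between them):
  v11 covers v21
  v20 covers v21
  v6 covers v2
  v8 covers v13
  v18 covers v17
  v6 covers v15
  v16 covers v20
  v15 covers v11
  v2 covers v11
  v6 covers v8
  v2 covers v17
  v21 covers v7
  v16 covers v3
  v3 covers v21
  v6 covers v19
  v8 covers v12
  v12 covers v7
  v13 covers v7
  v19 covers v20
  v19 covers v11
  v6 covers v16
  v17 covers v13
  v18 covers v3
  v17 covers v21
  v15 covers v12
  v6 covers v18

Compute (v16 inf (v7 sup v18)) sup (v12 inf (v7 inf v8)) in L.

v7 ∨ v18 = v18
v16 ∧ v18 = v3
v7 ∧ v8 = v7
v12 ∧ v7 = v7
v3 ∨ v7 = v3

v3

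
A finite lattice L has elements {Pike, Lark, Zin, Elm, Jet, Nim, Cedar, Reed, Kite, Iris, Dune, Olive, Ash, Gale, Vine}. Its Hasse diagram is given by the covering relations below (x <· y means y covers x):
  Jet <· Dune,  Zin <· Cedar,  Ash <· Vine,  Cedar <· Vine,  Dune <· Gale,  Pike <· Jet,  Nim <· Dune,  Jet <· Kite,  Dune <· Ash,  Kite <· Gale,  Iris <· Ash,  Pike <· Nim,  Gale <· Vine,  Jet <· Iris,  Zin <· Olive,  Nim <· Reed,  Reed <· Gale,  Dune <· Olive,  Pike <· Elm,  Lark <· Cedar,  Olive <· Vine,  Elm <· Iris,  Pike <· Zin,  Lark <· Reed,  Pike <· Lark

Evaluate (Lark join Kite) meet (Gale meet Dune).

Lark ∨ Kite = Gale
Gale ∧ Dune = Dune
Gale ∧ Dune = Dune

Dune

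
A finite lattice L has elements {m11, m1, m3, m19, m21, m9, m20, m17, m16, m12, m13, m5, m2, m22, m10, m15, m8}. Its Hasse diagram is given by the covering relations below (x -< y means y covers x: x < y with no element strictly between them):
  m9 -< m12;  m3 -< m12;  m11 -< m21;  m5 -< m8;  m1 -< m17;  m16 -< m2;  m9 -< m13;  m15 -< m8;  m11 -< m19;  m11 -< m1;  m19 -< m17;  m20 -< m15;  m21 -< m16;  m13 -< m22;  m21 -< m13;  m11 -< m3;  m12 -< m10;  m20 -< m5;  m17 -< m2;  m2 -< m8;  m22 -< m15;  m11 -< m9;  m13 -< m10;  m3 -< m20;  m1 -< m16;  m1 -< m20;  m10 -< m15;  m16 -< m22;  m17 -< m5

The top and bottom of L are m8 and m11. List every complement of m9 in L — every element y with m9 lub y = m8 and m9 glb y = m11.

m17, m19, m2, m5

Need y with m9 ∨ y = m8 and m9 ∧ y = m11.
Checking each element gives: m17, m19, m2, m5.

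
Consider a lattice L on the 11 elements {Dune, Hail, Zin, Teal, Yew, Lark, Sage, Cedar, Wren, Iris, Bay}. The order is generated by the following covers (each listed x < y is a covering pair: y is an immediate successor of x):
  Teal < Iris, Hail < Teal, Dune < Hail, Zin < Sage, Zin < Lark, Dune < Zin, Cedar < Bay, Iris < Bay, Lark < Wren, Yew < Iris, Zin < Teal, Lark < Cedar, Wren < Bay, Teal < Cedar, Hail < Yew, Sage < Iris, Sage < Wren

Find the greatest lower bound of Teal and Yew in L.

Common lower bounds of {Teal, Yew}: Dune, Hail.
The greatest among these is Hail.

Hail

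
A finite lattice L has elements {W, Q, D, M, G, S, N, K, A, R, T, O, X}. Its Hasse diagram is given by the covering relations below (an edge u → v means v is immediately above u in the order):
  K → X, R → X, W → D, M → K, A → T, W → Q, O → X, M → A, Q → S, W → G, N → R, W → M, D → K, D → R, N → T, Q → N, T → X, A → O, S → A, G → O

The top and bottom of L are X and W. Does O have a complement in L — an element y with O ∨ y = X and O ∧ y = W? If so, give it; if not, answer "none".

Need y with O ∨ y = X and O ∧ y = W.
Checking each element gives: D.

D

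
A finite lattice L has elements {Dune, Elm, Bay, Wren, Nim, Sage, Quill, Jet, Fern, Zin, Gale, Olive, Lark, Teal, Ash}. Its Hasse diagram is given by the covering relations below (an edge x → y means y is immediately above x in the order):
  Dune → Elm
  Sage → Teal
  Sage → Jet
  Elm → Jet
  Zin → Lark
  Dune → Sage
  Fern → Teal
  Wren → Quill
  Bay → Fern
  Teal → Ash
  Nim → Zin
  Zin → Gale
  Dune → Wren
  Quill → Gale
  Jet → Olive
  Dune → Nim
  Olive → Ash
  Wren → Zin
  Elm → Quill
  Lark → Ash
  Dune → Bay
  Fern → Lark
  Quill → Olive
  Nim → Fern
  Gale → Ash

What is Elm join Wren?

Quill

Common upper bounds of {Elm, Wren}: Ash, Gale, Olive, Quill.
The least among these is Quill.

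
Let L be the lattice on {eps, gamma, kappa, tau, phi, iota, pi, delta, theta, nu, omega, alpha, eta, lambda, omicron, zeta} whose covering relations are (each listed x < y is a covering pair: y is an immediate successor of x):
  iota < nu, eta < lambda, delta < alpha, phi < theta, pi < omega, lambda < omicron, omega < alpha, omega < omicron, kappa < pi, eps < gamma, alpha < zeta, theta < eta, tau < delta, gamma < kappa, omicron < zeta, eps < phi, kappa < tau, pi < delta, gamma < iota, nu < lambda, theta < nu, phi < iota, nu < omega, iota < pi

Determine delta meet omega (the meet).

Common lower bounds of {delta, omega}: eps, gamma, iota, kappa, phi, pi.
The greatest among these is pi.

pi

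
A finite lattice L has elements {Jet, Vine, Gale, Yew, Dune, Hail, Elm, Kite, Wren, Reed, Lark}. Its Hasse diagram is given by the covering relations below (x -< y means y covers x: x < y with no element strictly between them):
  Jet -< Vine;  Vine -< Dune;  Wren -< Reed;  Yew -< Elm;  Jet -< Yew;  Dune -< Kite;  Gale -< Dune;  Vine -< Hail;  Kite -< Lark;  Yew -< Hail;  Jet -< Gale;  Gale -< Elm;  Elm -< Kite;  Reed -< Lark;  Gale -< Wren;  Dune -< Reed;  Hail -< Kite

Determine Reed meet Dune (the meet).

Common lower bounds of {Reed, Dune}: Dune, Gale, Jet, Vine.
The greatest among these is Dune.

Dune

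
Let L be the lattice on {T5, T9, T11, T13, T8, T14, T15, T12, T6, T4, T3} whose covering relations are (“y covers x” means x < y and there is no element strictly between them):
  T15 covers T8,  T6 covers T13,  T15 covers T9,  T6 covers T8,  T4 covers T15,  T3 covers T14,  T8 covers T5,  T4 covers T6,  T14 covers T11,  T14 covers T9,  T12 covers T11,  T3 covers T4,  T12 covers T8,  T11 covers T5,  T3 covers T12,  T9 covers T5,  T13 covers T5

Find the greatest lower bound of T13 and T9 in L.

Common lower bounds of {T13, T9}: T5.
The greatest among these is T5.

T5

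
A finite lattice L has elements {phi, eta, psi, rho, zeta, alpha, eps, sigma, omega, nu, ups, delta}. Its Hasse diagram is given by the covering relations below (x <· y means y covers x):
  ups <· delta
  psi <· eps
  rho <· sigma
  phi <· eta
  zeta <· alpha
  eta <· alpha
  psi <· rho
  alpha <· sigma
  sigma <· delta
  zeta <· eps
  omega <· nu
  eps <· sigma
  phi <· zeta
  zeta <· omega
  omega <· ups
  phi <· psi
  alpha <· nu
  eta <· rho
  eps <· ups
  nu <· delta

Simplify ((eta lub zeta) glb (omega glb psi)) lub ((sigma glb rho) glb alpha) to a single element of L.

eta ∨ zeta = alpha
omega ∧ psi = phi
alpha ∧ phi = phi
sigma ∧ rho = rho
rho ∧ alpha = eta
phi ∨ eta = eta

eta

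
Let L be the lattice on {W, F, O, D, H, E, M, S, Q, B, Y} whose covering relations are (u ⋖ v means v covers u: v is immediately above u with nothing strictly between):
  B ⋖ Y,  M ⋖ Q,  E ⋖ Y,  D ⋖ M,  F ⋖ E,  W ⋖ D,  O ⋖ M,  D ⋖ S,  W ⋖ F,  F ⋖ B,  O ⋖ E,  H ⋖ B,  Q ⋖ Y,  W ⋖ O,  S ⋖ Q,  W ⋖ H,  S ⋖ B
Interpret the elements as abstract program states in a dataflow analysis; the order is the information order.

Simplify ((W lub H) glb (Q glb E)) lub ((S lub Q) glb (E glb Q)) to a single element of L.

W ∨ H = H
Q ∧ E = O
H ∧ O = W
S ∨ Q = Q
E ∧ Q = O
Q ∧ O = O
W ∨ O = O

O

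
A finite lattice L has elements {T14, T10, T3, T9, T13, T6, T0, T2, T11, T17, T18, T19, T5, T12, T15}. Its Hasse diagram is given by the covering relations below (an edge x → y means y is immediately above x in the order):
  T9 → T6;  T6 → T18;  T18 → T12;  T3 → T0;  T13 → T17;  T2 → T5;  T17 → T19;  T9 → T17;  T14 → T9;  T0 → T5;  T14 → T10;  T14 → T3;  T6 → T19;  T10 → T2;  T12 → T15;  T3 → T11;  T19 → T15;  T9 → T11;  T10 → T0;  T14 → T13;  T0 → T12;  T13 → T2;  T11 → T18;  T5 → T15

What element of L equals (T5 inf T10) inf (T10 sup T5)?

T10

T5 ∧ T10 = T10
T10 ∨ T5 = T5
T10 ∧ T5 = T10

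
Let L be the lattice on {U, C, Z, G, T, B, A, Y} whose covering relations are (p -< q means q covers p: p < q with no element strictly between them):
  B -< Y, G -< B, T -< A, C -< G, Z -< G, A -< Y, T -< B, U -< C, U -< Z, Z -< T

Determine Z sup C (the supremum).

G

Common upper bounds of {Z, C}: B, G, Y.
The least among these is G.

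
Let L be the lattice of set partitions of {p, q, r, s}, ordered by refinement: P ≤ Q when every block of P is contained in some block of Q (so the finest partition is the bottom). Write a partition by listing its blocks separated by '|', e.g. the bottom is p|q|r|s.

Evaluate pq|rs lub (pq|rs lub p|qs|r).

pq|rs ∨ p|qs|r = pqrs
pq|rs ∨ pqrs = pqrs

pqrs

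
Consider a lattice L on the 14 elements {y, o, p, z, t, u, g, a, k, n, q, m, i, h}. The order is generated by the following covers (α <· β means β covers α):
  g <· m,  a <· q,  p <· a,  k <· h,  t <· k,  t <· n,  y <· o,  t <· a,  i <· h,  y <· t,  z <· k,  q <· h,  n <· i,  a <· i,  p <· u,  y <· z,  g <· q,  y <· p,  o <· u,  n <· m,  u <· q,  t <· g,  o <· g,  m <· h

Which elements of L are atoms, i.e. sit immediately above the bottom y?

The atoms are exactly the elements that cover y: o, p, t, z.

o, p, t, z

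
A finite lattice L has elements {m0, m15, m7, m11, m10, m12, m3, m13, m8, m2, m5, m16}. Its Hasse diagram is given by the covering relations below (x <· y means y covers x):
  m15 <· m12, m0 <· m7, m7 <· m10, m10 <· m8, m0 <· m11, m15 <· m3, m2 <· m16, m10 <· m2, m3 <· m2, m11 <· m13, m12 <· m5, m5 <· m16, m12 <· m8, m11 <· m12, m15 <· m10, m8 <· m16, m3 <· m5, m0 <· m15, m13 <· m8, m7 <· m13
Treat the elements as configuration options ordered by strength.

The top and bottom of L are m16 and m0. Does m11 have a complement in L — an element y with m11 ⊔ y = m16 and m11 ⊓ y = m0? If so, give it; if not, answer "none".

Need y with m11 ∨ y = m16 and m11 ∧ y = m0.
Checking each element gives: m2.

m2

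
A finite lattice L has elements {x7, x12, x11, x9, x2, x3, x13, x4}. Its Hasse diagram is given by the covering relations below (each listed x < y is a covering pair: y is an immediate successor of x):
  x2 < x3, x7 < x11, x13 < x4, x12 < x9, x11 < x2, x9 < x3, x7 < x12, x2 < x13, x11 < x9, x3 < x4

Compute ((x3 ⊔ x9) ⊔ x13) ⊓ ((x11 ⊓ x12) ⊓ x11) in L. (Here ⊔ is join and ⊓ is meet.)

x7

x3 ∨ x9 = x3
x3 ∨ x13 = x4
x11 ∧ x12 = x7
x7 ∧ x11 = x7
x4 ∧ x7 = x7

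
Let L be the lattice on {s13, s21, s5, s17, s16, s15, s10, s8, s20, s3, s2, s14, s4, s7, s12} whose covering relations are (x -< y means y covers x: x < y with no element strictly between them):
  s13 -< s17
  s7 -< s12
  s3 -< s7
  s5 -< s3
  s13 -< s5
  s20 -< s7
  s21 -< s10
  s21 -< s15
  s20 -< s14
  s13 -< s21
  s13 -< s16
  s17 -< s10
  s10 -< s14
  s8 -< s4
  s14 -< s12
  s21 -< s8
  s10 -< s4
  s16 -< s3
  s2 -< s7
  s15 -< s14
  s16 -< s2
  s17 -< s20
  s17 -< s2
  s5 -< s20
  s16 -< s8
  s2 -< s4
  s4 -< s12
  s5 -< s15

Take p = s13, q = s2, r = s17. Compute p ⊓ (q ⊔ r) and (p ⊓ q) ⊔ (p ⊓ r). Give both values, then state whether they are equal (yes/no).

q ⊔ r = s2, so p ⊓ (q ⊔ r) = s13 ⊓ s2 = s13.
p ⊓ q = s13 and p ⊓ r = s13, so (p ⊓ q) ⊔ (p ⊓ r) = s13 ⊔ s13 = s13.
Equal: yes.

s13; s13; yes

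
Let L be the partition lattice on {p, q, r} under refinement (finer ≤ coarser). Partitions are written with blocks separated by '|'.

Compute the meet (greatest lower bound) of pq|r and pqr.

pq|r

The meet (common refinement) of pq|r and pqr intersects blocks pairwise, giving pq|r.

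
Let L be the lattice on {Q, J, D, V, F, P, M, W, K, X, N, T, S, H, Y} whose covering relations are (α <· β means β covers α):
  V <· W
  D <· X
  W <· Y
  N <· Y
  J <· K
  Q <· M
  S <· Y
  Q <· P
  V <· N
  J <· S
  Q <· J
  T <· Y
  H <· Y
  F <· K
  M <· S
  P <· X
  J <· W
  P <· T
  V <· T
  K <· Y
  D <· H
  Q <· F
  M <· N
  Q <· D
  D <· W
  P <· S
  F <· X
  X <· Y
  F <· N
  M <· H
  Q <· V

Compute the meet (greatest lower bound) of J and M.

Common lower bounds of {J, M}: Q.
The greatest among these is Q.

Q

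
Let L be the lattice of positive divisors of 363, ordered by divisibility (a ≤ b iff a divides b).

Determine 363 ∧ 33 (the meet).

Common lower bounds of {363, 33}: 1, 11, 3, 33.
The greatest among these is 33.

33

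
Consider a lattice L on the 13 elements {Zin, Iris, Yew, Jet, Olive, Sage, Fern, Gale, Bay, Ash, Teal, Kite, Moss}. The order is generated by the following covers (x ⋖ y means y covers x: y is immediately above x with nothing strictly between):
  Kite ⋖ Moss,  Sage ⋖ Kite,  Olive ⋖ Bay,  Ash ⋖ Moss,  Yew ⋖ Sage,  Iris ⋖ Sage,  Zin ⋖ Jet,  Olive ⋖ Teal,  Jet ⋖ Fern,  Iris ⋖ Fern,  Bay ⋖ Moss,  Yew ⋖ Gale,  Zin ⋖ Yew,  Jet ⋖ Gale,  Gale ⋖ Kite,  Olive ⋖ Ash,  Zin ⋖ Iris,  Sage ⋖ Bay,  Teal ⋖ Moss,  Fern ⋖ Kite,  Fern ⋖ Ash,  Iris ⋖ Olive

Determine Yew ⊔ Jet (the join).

Gale

Common upper bounds of {Yew, Jet}: Gale, Kite, Moss.
The least among these is Gale.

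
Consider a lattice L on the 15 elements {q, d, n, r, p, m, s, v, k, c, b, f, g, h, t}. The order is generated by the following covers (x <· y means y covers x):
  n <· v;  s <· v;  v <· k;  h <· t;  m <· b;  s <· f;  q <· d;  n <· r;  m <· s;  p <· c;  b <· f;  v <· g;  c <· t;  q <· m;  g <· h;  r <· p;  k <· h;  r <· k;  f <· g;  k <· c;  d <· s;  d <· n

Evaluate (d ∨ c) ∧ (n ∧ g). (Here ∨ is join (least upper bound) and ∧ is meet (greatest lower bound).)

d ∨ c = c
n ∧ g = n
c ∧ n = n

n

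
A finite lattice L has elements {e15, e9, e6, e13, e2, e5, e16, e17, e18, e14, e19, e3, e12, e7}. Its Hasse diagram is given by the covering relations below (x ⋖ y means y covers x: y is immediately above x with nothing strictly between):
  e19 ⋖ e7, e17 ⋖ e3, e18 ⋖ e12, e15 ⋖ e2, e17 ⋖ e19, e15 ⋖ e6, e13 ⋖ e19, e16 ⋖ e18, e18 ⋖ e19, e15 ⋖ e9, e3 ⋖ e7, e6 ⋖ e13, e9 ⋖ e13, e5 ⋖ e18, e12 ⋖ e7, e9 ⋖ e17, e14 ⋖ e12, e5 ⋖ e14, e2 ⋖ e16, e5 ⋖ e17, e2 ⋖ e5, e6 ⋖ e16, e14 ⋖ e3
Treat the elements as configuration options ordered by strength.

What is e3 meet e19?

Common lower bounds of {e3, e19}: e15, e17, e2, e5, e9.
The greatest among these is e17.

e17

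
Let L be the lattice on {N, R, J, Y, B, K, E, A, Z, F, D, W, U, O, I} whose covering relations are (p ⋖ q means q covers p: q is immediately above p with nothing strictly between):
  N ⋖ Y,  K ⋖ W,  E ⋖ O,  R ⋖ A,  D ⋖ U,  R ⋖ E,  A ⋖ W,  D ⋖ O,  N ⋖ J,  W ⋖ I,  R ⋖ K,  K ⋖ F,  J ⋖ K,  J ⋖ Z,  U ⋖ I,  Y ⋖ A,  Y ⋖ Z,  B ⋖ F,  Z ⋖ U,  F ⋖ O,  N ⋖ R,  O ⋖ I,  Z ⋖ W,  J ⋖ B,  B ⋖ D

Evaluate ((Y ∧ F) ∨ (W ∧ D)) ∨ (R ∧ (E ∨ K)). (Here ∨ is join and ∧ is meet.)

Y ∧ F = N
W ∧ D = J
N ∨ J = J
E ∨ K = O
R ∧ O = R
J ∨ R = K

K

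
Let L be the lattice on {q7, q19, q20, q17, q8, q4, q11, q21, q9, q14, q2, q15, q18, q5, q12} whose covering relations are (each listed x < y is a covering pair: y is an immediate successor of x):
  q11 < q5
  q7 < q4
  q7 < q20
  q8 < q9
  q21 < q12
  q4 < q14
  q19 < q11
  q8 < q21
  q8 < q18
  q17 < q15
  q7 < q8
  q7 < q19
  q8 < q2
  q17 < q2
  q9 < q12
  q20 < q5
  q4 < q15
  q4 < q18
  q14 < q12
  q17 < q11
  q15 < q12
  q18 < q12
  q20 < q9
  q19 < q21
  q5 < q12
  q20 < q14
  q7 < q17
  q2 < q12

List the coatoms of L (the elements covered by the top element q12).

q14, q15, q18, q2, q21, q5, q9

The coatoms are exactly the elements covered by q12: q14, q15, q18, q2, q21, q5, q9.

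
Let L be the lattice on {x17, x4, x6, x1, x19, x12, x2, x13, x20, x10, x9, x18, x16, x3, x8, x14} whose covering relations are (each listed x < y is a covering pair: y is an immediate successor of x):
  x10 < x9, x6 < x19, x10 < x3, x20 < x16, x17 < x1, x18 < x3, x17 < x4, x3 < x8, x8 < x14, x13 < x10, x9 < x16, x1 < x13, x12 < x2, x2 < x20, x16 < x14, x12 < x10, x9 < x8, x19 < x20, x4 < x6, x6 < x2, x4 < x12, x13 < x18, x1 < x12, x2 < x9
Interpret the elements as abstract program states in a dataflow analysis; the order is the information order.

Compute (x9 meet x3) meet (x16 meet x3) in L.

x9 ∧ x3 = x10
x16 ∧ x3 = x10
x10 ∧ x10 = x10

x10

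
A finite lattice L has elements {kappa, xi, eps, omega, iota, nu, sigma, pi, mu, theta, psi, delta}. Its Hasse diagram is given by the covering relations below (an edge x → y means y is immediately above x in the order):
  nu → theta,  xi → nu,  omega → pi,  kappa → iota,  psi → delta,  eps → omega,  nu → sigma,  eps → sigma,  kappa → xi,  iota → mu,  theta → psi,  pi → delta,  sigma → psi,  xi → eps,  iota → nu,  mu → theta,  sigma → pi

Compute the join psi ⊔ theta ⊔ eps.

Common upper bounds of {psi, theta, eps}: delta, psi.
The least among these is psi.

psi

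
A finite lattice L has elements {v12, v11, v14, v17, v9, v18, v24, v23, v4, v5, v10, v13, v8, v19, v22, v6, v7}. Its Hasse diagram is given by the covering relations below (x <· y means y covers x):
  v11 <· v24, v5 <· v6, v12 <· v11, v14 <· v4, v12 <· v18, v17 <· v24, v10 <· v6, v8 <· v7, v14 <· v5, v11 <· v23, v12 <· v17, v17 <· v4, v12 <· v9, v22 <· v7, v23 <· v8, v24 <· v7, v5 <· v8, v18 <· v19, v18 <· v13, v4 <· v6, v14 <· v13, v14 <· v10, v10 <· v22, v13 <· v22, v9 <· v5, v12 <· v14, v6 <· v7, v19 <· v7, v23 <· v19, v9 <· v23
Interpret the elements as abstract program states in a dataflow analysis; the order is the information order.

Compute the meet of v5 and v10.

v14

Common lower bounds of {v5, v10}: v12, v14.
The greatest among these is v14.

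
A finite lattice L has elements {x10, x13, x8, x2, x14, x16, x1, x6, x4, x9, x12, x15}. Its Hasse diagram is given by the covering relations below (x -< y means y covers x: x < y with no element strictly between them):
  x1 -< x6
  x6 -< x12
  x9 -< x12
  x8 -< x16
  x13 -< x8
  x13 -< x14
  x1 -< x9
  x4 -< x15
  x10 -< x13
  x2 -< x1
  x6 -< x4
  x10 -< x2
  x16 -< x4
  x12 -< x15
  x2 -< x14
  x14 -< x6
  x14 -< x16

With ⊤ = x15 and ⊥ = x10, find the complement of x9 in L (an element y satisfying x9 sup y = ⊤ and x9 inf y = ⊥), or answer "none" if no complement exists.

x8

Need y with x9 ∨ y = x15 and x9 ∧ y = x10.
Checking each element gives: x8.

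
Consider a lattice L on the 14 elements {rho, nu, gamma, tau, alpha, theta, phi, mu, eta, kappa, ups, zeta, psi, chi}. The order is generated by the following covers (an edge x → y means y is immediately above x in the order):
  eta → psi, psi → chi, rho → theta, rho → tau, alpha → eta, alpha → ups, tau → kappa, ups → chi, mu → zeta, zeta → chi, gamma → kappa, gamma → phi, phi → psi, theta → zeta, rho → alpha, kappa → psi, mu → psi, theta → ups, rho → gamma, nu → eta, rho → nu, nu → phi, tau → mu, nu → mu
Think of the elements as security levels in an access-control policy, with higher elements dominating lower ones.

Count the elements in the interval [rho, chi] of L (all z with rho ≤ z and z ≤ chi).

14

The interval [rho, chi] = {alpha, chi, eta, gamma, kappa, mu, nu, phi, psi, rho, tau, theta, ups, zeta}, which has 14 elements.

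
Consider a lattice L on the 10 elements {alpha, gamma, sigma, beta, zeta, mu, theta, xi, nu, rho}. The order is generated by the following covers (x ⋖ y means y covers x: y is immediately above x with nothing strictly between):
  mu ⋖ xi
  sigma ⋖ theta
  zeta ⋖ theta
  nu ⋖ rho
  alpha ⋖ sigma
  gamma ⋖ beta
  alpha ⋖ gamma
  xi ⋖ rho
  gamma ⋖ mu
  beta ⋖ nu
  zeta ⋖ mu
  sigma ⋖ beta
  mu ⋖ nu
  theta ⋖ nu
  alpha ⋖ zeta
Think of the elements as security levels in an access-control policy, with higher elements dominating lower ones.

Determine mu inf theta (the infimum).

Common lower bounds of {mu, theta}: alpha, zeta.
The greatest among these is zeta.

zeta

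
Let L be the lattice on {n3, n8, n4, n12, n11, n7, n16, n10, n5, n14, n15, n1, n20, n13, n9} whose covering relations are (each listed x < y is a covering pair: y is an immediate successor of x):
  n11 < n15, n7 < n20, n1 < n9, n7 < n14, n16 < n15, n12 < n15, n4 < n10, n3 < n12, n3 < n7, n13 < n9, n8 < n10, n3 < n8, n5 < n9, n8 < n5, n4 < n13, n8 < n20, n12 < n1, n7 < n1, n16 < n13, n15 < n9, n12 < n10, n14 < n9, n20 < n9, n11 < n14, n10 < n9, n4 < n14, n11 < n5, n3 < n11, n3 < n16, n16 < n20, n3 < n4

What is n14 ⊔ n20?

Common upper bounds of {n14, n20}: n9.
The least among these is n9.

n9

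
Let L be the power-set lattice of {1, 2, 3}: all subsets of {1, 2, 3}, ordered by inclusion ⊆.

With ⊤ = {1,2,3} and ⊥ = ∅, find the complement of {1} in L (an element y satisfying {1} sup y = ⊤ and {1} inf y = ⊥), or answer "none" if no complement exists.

{2,3}

Need y with {1} ∨ y = {1,2,3} and {1} ∧ y = ∅.
Checking each element gives: {2,3}.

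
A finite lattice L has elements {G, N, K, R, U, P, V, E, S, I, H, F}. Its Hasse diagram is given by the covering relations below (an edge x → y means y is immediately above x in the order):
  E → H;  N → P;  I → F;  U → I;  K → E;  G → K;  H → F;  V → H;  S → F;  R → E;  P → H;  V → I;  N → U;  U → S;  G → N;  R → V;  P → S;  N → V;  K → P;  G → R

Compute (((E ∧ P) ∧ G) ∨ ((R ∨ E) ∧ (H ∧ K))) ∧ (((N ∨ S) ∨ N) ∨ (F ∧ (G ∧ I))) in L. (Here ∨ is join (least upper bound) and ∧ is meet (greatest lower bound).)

K

E ∧ P = K
K ∧ G = G
R ∨ E = E
H ∧ K = K
E ∧ K = K
G ∨ K = K
N ∨ S = S
S ∨ N = S
G ∧ I = G
F ∧ G = G
S ∨ G = S
K ∧ S = K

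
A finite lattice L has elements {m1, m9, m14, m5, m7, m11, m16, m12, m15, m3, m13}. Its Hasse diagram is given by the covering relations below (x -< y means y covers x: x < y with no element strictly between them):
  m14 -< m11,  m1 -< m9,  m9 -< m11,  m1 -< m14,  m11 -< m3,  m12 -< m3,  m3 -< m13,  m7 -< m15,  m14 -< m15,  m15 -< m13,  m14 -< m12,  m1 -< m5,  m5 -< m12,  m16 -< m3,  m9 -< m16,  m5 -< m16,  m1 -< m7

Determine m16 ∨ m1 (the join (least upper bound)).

Common upper bounds of {m16, m1}: m13, m16, m3.
The least among these is m16.

m16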